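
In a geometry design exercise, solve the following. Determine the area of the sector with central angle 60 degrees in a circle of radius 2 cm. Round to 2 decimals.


Shape: circular sector
Radius r = 2 cm, Angle = 60 degrees
Formula: A = (angle/360) * pi * r^2
r^2 = 4
Fraction of circle = 60/360
A = (60/360) * pi * 4
A = 0.666667 * pi
A = 2.09
2.09 cm^2


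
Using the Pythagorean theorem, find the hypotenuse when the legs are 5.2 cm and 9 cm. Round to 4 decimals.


Shape: right triangle
Legs a = 5.2 cm, b = 9 cm
Formula: c = sqrt(a^2 + b^2)
a^2 = 27.04, b^2 = 81
a^2 + b^2 = 108.04
c = sqrt(108.04)
c = 10.3942
10.3942 cm


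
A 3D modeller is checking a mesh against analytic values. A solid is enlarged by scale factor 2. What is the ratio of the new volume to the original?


Linear scale factor k = 2
Rule: under a linear scaling by k, volumes scale by k^3.
k^3 = 2 * 2 * 2
k^3 = 4 * 2
k^3 = 8
Volume scales by a factor of 8.
8 (dimensionless)


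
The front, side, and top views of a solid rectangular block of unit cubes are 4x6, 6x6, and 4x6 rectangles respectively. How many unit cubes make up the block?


Orthographic views of a solid rectangular block:
Front view 4 x 6 -> length = 4, height = 6
Side view 6 x 6 -> width = 6, height = 6 (consistent)
Top view 4 x 6 -> confirms length = 4, width = 6
The block is 4 x 6 x 6.
Total unit cubes = 4 * 6 * 6 = 144
144 unit cubes


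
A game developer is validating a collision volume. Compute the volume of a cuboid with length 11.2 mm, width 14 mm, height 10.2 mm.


Shape: rectangular prism
l = 11.2 mm, w = 14 mm, h = 10.2 mm
Formula: V = l * w * h
V = 11.2 * 14 * 10.2
V = 156.8 * 10.2
V = 1599.36
1599.36 mm^3


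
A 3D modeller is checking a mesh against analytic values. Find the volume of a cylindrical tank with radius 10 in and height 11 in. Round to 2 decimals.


Shape: cylinder
Radius r = 10 in, Height h = 11 in
Formula: V = pi * r^2 * h
r^2 = 100
V = pi * 100 * 11
V = 1100 * pi
V = 3455.75
3455.75 in^3


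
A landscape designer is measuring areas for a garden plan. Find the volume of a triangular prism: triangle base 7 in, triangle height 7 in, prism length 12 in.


Shape: triangular prism
Triangle base = 7 in, triangle height = 7 in, prism length L = 12 in
Formula: V = (1/2 * b * h_tri) * L
Cross-section area = 0.5 * 7 * 7 = 24.5
V = 24.5 * 12
V = 294
294 in^3


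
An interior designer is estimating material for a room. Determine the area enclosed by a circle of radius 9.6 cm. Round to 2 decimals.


Shape: circle
Radius r = 9.6 cm
Formula: A = pi * r^2
r^2 = 9.6^2 = 92.16
A = pi * 92.16
A = 289.53
289.53 cm^2


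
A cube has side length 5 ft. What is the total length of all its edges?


Shape: cube
Side s = 5 ft
A cube has 12 edges, all equal.
Formula: total edge length = 12 * s
Total = 12 * 5
Total = 60
60 ft


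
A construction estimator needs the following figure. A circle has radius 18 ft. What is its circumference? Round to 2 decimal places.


Shape: circle
Radius r = 18 ft
Formula: C = 2 * pi * r
C = 2 * pi * 18
C = 36 * pi
C = 113.1
113.1 ft


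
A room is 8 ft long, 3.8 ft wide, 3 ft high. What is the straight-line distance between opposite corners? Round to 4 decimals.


Shape: rectangular box (space diagonal)
l = 8 ft, w = 3.8 ft, h = 3 ft
Visualize: the diagonal of the base, then a right triangle with that diagonal and the height.
Formula: d = sqrt(l^2 + w^2 + h^2)
l^2 + w^2 + h^2 = 64 + 14.44 + 9 = 87.44
d = sqrt(87.44)
d = 9.3509
9.3509 ft


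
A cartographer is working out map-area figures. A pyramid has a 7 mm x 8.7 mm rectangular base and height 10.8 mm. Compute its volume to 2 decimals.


Shape: rectangular pyramid
Base: 7 mm x 8.7 mm, Height h = 10.8 mm
Formula: V = (1/3) * base_area * h
base_area = 7 * 8.7 = 60.9
base_area * h = 60.9 * 10.8 = 657.72
V = 657.72 / 3
V = 219.24
219.24 mm^3


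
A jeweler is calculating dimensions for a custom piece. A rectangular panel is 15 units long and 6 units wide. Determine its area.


Shape: rectangle
Length l = 15 units, Width w = 6 units
Formula: A = l * w
A = 15 * 6
A = 90
90 units^2


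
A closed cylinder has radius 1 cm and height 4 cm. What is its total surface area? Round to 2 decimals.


Shape: closed cylinder
Radius r = 1 cm, Height h = 4 cm
Formula: SA = 2*pi*r^2 + 2*pi*r*h = 2*pi*r*(r + h)
r + h = 5
2 * r * (r + h) = 2 * 1 * 5 = 10
SA = 10 * pi
SA = 31.42
31.42 cm^2


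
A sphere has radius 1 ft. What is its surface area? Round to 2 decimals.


Shape: sphere
Radius r = 1 ft
Formula: SA = 4 * pi * r^2
r^2 = 1
SA = 4 * pi * 1
SA = 4 * pi
SA = 12.57
12.57 ft^2


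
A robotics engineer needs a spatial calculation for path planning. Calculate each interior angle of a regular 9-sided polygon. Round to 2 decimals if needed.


Shape: regular nonagon (9 sides)
Formula: interior angle = (n - 2) * 180 / n
(n - 2) = 7
(n - 2) * 180 = 1260
angle = 1260 / 9
angle = 140
140 degrees


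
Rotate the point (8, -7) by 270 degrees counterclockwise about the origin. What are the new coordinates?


Transformation: rotation about the origin
Original point: (8, -7)
Rule for 270 deg counterclockwise: (x, y) -> (y, -x)
Apply: (8, -7) -> (-7, -8)
(-7, -8)


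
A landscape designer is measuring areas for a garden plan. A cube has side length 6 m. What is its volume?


Shape: cube
Side s = 6 m
Formula: V = s^3
V = 6 * 6 * 6
V = 36 * 6
V = 216
216 m^3


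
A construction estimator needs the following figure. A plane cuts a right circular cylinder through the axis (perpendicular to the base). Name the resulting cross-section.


Solid: right circular cylinder
Cutting plane: through the axis (perpendicular to the base)
Visualize the intersection of the plane with the solid's surface.
The boundary of the cut region is a rectangle.
rectangle


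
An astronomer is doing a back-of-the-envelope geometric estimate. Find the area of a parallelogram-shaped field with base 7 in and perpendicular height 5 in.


Shape: parallelogram
Base b = 7 in, Height h = 5 in
Formula: A = b * h
A = 7 * 5
A = 35
35 in^2


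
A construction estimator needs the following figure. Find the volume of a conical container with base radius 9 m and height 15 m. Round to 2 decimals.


Shape: cone
Radius r = 9 m, Height h = 15 m
Formula: V = (1/3) * pi * r^2 * h
r^2 = 81
pi * r^2 * h = pi * 81 * 15 = 1215 * pi
V = 1215 * pi / 3
V = 1272.35
1272.35 m^3


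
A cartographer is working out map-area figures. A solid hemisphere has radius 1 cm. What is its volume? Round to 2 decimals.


Shape: hemisphere (half of a sphere)
Radius r = 1 cm
Formula: V = (1/2) * (4/3) * pi * r^3 = (2/3) * pi * r^3
r^3 = 1
(2/3) * 1 = 0.666667
V = 0.666667 * pi
V = 2.09
2.09 cm^3


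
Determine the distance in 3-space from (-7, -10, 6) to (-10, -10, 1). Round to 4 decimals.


3D distance between two points
P1 = (-7, -10, 6), P2 = (-10, -10, 1)
Formula: d = sqrt((x2-x1)^2 + (y2-y1)^2 + (z2-z1)^2)
dx = -10 - -7 = -3
dy = -10 - -10 = 0
dz = 1 - 6 = -5
dx^2 + dy^2 + dz^2 = 9 + 0 + 25 = 34
d = sqrt(34)
d = 5.831
5.831 units


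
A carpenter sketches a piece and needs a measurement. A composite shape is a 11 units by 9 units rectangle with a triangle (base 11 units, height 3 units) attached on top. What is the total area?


Composite shape: rectangle + triangle
Rectangle area = 11 * 9 = 99
Triangle area = 0.5 * 11 * 3 = 16.5
Total = 99 + 16.5
Total = 115.5
115.5 units^2


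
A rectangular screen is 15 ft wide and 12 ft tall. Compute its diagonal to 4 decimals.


Shape: rectangle (diagonal via Pythagoras)
Sides: 15 ft and 12 ft
Formula: d = sqrt(l^2 + w^2)
l^2 = 225, w^2 = 144
l^2 + w^2 = 369
d = sqrt(369)
d = 19.2094
19.2094 ft


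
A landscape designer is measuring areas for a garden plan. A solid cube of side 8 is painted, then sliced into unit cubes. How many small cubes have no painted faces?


Large cube: 8 x 8 x 8, cut into unit cubes.
n = 8, so n - 2 = 6
Unpainted cubes form the interior (n - 2)^3 block.
(n - 2)^3 = 6^3 = 216
216 unit cubes


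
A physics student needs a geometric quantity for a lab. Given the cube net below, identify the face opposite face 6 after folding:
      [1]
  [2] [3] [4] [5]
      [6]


Net: cross layout. Take square 3 as the base (bottom).
Fold the four squares in the horizontal row up around 3: 2 -> left, 4 -> right, 5 wraps to the top.
Fold 1 and 6 up from 3: 1 -> back, 6 -> front.
Opposite pairs are therefore: (1, 6), (2, 4), (3, 5).
Face 6 is opposite face 1.
face 1


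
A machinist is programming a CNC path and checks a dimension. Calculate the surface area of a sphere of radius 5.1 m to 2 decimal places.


Shape: sphere
Radius r = 5.1 m
Formula: SA = 4 * pi * r^2
r^2 = 26.01
SA = 4 * pi * 26.01
SA = 104.04 * pi
SA = 326.85
326.85 m^2


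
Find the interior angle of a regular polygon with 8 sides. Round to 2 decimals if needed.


Shape: regular octagon (8 sides)
Formula: interior angle = (n - 2) * 180 / n
(n - 2) = 6
(n - 2) * 180 = 1080
angle = 1080 / 8
angle = 135
135 degrees


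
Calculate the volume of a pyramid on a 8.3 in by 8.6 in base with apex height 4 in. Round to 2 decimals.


Shape: rectangular pyramid
Base: 8.3 in x 8.6 in, Height h = 4 in
Formula: V = (1/3) * base_area * h
base_area = 8.3 * 8.6 = 71.38
base_area * h = 71.38 * 4 = 285.52
V = 285.52 / 3
V = 95.17
95.17 in^3


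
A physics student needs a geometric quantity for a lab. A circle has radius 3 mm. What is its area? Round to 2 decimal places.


Shape: circle
Radius r = 3 mm
Formula: A = pi * r^2
r^2 = 3^2 = 9
A = pi * 9
A = 28.27
28.27 mm^2


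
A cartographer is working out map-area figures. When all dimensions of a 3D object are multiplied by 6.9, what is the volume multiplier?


Linear scale factor k = 6.9
Rule: under a linear scaling by k, volumes scale by k^3.
k^3 = 6.9 * 6.9 * 6.9
k^3 = 47.61 * 6.9
k^3 = 328.509
Volume scales by a factor of 328.509.
328.509 (dimensionless)


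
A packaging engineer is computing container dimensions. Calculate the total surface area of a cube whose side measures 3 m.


Shape: cube
Side s = 3 m
A cube has 6 square faces.
Formula: SA = 6 * s^2
s^2 = 9
SA = 6 * 9
SA = 54
54 m^2


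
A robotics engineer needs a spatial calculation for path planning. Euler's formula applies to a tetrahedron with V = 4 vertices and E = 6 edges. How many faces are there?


Polyhedron: tetrahedron
Euler's formula for convex polyhedra: V - E + F = 2
Given: V = 4 vertices and E = 6 edges
Solve for F:
F = 2 + E - V = 2 + 6 - 4 = 4
4 faces


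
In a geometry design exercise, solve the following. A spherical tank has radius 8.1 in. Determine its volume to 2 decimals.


Shape: sphere
Radius r = 8.1 in
Formula: V = (4/3) * pi * r^3
r^3 = 531.441
(4/3) * 531.441 = 708.588
V = 708.588 * pi
V = 2226.09
2226.09 in^3


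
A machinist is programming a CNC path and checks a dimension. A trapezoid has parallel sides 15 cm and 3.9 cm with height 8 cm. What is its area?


Shape: trapezoid
Parallel sides a = 15 cm, b = 3.9 cm; Height h = 8 cm
Formula: A = (a + b) * h / 2
a + b = 15 + 3.9 = 18.9
A = 18.9 * 8 / 2
A = 151.2 / 2
A = 75.6
75.6 cm^2


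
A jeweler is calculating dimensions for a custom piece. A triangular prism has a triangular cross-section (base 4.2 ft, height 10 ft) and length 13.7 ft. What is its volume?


Shape: triangular prism
Triangle base = 4.2 ft, triangle height = 10 ft, prism length L = 13.7 ft
Formula: V = (1/2 * b * h_tri) * L
Cross-section area = 0.5 * 4.2 * 10 = 21
V = 21 * 13.7
V = 287.7
287.7 ft^3


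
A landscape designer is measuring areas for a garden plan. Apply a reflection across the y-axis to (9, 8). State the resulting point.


Transformation: reflection
Original point: (9, 8)
Rule for reflection over the y-axis: (x, y) -> (-x, y)
Apply: (9, 8) -> (-9, 8)
(-9, 8)


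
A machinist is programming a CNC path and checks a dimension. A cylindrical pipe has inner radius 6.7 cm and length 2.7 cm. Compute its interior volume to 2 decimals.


Shape: cylinder
Radius r = 6.7 cm, Height h = 2.7 cm
Formula: V = pi * r^2 * h
r^2 = 44.89
V = pi * 44.89 * 2.7
V = 121.203 * pi
V = 380.77
380.77 cm^3


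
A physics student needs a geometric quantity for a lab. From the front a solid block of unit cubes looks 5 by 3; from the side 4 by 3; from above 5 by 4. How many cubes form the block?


Orthographic views of a solid rectangular block:
Front view 5 x 3 -> length = 5, height = 3
Side view 4 x 3 -> width = 4, height = 3 (consistent)
Top view 5 x 4 -> confirms length = 5, width = 4
The block is 5 x 4 x 3.
Total unit cubes = 5 * 4 * 3 = 60
60 unit cubes


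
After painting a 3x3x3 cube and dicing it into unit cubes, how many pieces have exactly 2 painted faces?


Large cube: 3 x 3 x 3, cut into unit cubes.
n = 3, so n - 2 = 1
Cubes with 2 painted faces lie along the edges, excluding corners.
A cube has 12 edges; each contributes (n - 2) = 1 such cubes.
Count = 12 * 1 = 12
12 unit cubes


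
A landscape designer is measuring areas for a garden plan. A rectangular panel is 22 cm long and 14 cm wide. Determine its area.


Shape: rectangle
Length l = 22 cm, Width w = 14 cm
Formula: A = l * w
A = 22 * 14
A = 308
308 cm^2


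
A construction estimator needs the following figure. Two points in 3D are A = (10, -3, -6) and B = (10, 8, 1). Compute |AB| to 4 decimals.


3D distance between two points
P1 = (10, -3, -6), P2 = (10, 8, 1)
Formula: d = sqrt((x2-x1)^2 + (y2-y1)^2 + (z2-z1)^2)
dx = 10 - 10 = 0
dy = 8 - -3 = 11
dz = 1 - -6 = 7
dx^2 + dy^2 + dz^2 = 0 + 121 + 49 = 170
d = sqrt(170)
d = 13.0384
13.0384 units


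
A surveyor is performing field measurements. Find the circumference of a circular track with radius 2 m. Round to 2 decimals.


Shape: circle
Radius r = 2 m
Formula: C = 2 * pi * r
C = 2 * pi * 2
C = 4 * pi
C = 12.57
12.57 m


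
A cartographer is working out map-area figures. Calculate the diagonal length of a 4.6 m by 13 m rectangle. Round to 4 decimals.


Shape: rectangle (diagonal via Pythagoras)
Sides: 4.6 m and 13 m
Formula: d = sqrt(l^2 + w^2)
l^2 = 21.16, w^2 = 169
l^2 + w^2 = 190.16
d = sqrt(190.16)
d = 13.7899
13.7899 m


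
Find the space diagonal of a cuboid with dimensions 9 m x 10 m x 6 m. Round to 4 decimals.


Shape: rectangular box (space diagonal)
l = 9 m, w = 10 m, h = 6 m
Visualize: the diagonal of the base, then a right triangle with that diagonal and the height.
Formula: d = sqrt(l^2 + w^2 + h^2)
l^2 + w^2 + h^2 = 81 + 100 + 36 = 217
d = sqrt(217)
d = 14.7309
14.7309 m


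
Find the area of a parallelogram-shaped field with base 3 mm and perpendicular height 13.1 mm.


Shape: parallelogram
Base b = 3 mm, Height h = 13.1 mm
Formula: A = b * h
A = 3 * 13.1
A = 39.3
39.3 mm^2


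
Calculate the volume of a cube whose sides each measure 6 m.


Shape: cube
Side s = 6 m
Formula: V = s^3
V = 6 * 6 * 6
V = 36 * 6
V = 216
216 m^3


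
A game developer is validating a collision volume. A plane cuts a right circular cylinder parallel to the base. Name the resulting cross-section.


Solid: right circular cylinder
Cutting plane: parallel to the base
Visualize the intersection of the plane with the solid's surface.
The boundary of the cut region is a circle.
circle


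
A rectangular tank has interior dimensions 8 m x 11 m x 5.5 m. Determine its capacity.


Shape: rectangular prism
l = 8 m, w = 11 m, h = 5.5 m
Formula: V = l * w * h
V = 8 * 11 * 5.5
V = 88 * 5.5
V = 484
484 m^3


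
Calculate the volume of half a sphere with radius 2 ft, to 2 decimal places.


Shape: hemisphere (half of a sphere)
Radius r = 2 ft
Formula: V = (1/2) * (4/3) * pi * r^3 = (2/3) * pi * r^3
r^3 = 8
(2/3) * 8 = 5.333333
V = 5.333333 * pi
V = 16.76
16.76 ft^3


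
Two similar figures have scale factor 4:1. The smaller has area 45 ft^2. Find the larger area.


Linear scale factor k = 4
Original area = 45 ft^2
Rule: under a linear scaling by k, areas scale by k^2.
k^2 = 4^2 = 16
New area = 45 * 16
New area = 720
720 ft^2


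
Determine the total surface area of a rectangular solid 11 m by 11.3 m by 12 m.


Shape: rectangular prism
l = 11 m, w = 11.3 m, h = 12 m
Formula: SA = 2(lw + lh + wh)
lw = 124.3, lh = 132, wh = 135.6
lw + lh + wh = 391.9
SA = 2 * 391.9
SA = 783.8
783.8 m^2


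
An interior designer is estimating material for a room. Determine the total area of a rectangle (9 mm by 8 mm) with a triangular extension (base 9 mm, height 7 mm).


Composite shape: rectangle + triangle
Rectangle area = 9 * 8 = 72
Triangle area = 0.5 * 9 * 7 = 31.5
Total = 72 + 31.5
Total = 103.5
103.5 mm^2


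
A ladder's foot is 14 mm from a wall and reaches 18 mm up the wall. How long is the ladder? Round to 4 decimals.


Shape: right triangle
Legs a = 14 mm, b = 18 mm
Formula: c = sqrt(a^2 + b^2)
a^2 = 196, b^2 = 324
a^2 + b^2 = 520
c = sqrt(520)
c = 22.8035
22.8035 mm


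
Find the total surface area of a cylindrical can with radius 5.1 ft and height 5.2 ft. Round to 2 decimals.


Shape: closed cylinder
Radius r = 5.1 ft, Height h = 5.2 ft
Formula: SA = 2*pi*r^2 + 2*pi*r*h = 2*pi*r*(r + h)
r + h = 10.3
2 * r * (r + h) = 2 * 5.1 * 10.3 = 105.06
SA = 105.06 * pi
SA = 330.06
330.06 ft^2


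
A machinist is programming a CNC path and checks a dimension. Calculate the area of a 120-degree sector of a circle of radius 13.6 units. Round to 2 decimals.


Shape: circular sector
Radius r = 13.6 units, Angle = 120 degrees
Formula: A = (angle/360) * pi * r^2
r^2 = 184.96
Fraction of circle = 120/360
A = (120/360) * pi * 184.96
A = 61.653333 * pi
A = 193.69
193.69 units^2


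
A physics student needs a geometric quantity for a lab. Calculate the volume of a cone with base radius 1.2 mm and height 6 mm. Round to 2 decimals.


Shape: cone
Radius r = 1.2 mm, Height h = 6 mm
Formula: V = (1/3) * pi * r^2 * h
r^2 = 1.44
pi * r^2 * h = pi * 1.44 * 6 = 8.64 * pi
V = 8.64 * pi / 3
V = 9.05
9.05 mm^3


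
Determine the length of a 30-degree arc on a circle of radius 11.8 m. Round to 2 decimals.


Shape: circular arc
Radius r = 11.8 m, Angle = 30 degrees
Formula: L = (angle/360) * 2 * pi * r
2 * pi * r = 23.6 * pi
L = (30/360) * 23.6 * pi
L = 1.966667 * pi
L = 6.18
6.18 m


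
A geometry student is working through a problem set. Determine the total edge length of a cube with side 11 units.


Shape: cube
Side s = 11 units
A cube has 12 edges, all equal.
Formula: total edge length = 12 * s
Total = 12 * 11
Total = 132
132 units


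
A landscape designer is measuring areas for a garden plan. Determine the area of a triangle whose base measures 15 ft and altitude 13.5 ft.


Shape: triangle
Base b = 15 ft, Height h = 13.5 ft
Formula: A = (1/2) * b * h
A = 0.5 * 15 * 13.5
A = 0.5 * 202.5
A = 101.25
101.25 ft^2


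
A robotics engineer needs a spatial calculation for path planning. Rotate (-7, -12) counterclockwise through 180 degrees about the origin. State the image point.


Transformation: rotation about the origin
Original point: (-7, -12)
Rule for 180 deg: (x, y) -> (-x, -y)
Apply: (-7, -12) -> (7, 12)
(7, 12)


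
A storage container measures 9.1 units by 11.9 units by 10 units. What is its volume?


Shape: rectangular prism
l = 9.1 units, w = 11.9 units, h = 10 units
Formula: V = l * w * h
V = 9.1 * 11.9 * 10
V = 108.29 * 10
V = 1082.9
1082.9 units^3


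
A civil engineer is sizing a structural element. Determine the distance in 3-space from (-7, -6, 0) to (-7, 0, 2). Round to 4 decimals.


3D distance between two points
P1 = (-7, -6, 0), P2 = (-7, 0, 2)
Formula: d = sqrt((x2-x1)^2 + (y2-y1)^2 + (z2-z1)^2)
dx = -7 - -7 = 0
dy = 0 - -6 = 6
dz = 2 - 0 = 2
dx^2 + dy^2 + dz^2 = 0 + 36 + 4 = 40
d = sqrt(40)
d = 6.3246
6.3246 units


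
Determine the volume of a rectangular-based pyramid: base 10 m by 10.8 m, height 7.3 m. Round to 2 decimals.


Shape: rectangular pyramid
Base: 10 m x 10.8 m, Height h = 7.3 m
Formula: V = (1/3) * base_area * h
base_area = 10 * 10.8 = 108
base_area * h = 108 * 7.3 = 788.4
V = 788.4 / 3
V = 262.8
262.8 m^3


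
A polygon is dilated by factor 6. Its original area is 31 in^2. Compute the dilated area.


Linear scale factor k = 6
Original area = 31 in^2
Rule: under a linear scaling by k, areas scale by k^2.
k^2 = 6^2 = 36
New area = 31 * 36
New area = 1116
1116 in^2


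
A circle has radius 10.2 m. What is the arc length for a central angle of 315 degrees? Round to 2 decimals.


Shape: circular arc
Radius r = 10.2 m, Angle = 315 degrees
Formula: L = (angle/360) * 2 * pi * r
2 * pi * r = 20.4 * pi
L = (315/360) * 20.4 * pi
L = 17.85 * pi
L = 56.08
56.08 m


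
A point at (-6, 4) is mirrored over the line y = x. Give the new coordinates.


Transformation: reflection
Original point: (-6, 4)
Rule for reflection over y = x: (x, y) -> (y, x)
Apply: (-6, 4) -> (4, -6)
(4, -6)


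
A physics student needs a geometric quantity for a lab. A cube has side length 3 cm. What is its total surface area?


Shape: cube
Side s = 3 cm
A cube has 6 square faces.
Formula: SA = 6 * s^2
s^2 = 9
SA = 6 * 9
SA = 54
54 cm^2


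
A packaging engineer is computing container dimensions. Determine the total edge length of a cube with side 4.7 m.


Shape: cube
Side s = 4.7 m
A cube has 12 edges, all equal.
Formula: total edge length = 12 * s
Total = 12 * 4.7
Total = 56.4
56.4 m


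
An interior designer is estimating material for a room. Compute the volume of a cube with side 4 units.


Shape: cube
Side s = 4 units
Formula: V = s^3
V = 4 * 4 * 4
V = 16 * 4
V = 64
64 units^3


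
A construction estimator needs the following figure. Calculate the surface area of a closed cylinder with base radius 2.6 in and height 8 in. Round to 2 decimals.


Shape: closed cylinder
Radius r = 2.6 in, Height h = 8 in
Formula: SA = 2*pi*r^2 + 2*pi*r*h = 2*pi*r*(r + h)
r + h = 10.6
2 * r * (r + h) = 2 * 2.6 * 10.6 = 55.12
SA = 55.12 * pi
SA = 173.16
173.16 in^2


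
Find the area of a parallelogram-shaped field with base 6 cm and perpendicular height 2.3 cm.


Shape: parallelogram
Base b = 6 cm, Height h = 2.3 cm
Formula: A = b * h
A = 6 * 2.3
A = 13.8
13.8 cm^2


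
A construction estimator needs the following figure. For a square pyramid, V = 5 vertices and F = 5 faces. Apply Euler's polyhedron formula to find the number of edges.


Polyhedron: square pyramid
Euler's formula for convex polyhedra: V - E + F = 2
Given: V = 5 vertices and F = 5 faces
Solve for E:
E = V + F - 2 = 5 + 5 - 2 = 8
8 edges


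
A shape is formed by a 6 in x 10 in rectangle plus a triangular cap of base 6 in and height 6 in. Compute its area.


Composite shape: rectangle + triangle
Rectangle area = 6 * 10 = 60
Triangle area = 0.5 * 6 * 6 = 18
Total = 60 + 18
Total = 78
78 in^2


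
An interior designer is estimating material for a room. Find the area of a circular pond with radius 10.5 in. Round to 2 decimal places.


Shape: circle
Radius r = 10.5 in
Formula: A = pi * r^2
r^2 = 10.5^2 = 110.25
A = pi * 110.25
A = 346.36
346.36 in^2


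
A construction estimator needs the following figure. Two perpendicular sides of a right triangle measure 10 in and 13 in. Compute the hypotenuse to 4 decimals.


Shape: right triangle
Legs a = 10 in, b = 13 in
Formula: c = sqrt(a^2 + b^2)
a^2 = 100, b^2 = 169
a^2 + b^2 = 269
c = sqrt(269)
c = 16.4012
16.4012 in


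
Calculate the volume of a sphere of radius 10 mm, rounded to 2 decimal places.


Shape: sphere
Radius r = 10 mm
Formula: V = (4/3) * pi * r^3
r^3 = 1000
(4/3) * 1000 = 1333.333333
V = 1333.333333 * pi
V = 4188.79
4188.79 mm^3


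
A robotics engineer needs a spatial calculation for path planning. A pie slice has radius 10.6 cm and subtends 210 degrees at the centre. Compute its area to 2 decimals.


Shape: circular sector
Radius r = 10.6 cm, Angle = 210 degrees
Formula: A = (angle/360) * pi * r^2
r^2 = 112.36
Fraction of circle = 210/360
A = (210/360) * pi * 112.36
A = 65.543333 * pi
A = 205.91
205.91 cm^2


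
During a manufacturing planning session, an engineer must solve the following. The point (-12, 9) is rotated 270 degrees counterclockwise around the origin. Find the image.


Transformation: rotation about the origin
Original point: (-12, 9)
Rule for 270 deg counterclockwise: (x, y) -> (y, -x)
Apply: (-12, 9) -> (9, 12)
(9, 12)


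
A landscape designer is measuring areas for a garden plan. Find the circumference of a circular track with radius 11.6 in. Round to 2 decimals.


Shape: circle
Radius r = 11.6 in
Formula: C = 2 * pi * r
C = 2 * pi * 11.6
C = 23.2 * pi
C = 72.88
72.88 in


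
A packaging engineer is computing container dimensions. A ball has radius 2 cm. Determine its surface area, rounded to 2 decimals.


Shape: sphere
Radius r = 2 cm
Formula: SA = 4 * pi * r^2
r^2 = 4
SA = 4 * pi * 4
SA = 16 * pi
SA = 50.27
50.27 cm^2


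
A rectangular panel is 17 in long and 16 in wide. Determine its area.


Shape: rectangle
Length l = 17 in, Width w = 16 in
Formula: A = l * w
A = 17 * 16
A = 272
272 in^2


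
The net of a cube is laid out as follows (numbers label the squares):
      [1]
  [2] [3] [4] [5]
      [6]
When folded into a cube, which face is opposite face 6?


Net: cross layout. Take square 3 as the base (bottom).
Fold the four squares in the horizontal row up around 3: 2 -> left, 4 -> right, 5 wraps to the top.
Fold 1 and 6 up from 3: 1 -> back, 6 -> front.
Opposite pairs are therefore: (1, 6), (2, 4), (3, 5).
Face 6 is opposite face 1.
face 1


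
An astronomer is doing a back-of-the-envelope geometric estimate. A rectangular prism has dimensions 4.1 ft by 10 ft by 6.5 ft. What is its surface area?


Shape: rectangular prism
l = 4.1 ft, w = 10 ft, h = 6.5 ft
Formula: SA = 2(lw + lh + wh)
lw = 41, lh = 26.65, wh = 65
lw + lh + wh = 132.65
SA = 2 * 132.65
SA = 265.3
265.3 ft^2


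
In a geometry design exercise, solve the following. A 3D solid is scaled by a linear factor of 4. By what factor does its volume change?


Linear scale factor k = 4
Rule: under a linear scaling by k, volumes scale by k^3.
k^3 = 4 * 4 * 4
k^3 = 16 * 4
k^3 = 64
Volume scales by a factor of 64.
64 (dimensionless)


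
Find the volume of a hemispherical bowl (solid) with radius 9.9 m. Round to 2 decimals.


Shape: hemisphere (half of a sphere)
Radius r = 9.9 m
Formula: V = (1/2) * (4/3) * pi * r^3 = (2/3) * pi * r^3
r^3 = 970.299
(2/3) * 970.299 = 646.866
V = 646.866 * pi
V = 2032.19
2032.19 m^3


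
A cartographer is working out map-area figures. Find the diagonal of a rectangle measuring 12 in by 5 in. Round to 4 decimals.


Shape: rectangle (diagonal via Pythagoras)
Sides: 12 in and 5 in
Formula: d = sqrt(l^2 + w^2)
l^2 = 144, w^2 = 25
l^2 + w^2 = 169
d = sqrt(169)
d = 13.0
13 in


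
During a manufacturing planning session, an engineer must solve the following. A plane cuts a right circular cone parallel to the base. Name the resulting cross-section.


Solid: right circular cone
Cutting plane: parallel to the base
Visualize the intersection of the plane with the solid's surface.
The boundary of the cut region is a circle.
circle


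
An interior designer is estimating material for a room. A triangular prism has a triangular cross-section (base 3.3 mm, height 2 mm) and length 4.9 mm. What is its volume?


Shape: triangular prism
Triangle base = 3.3 mm, triangle height = 2 mm, prism length L = 4.9 mm
Formula: V = (1/2 * b * h_tri) * L
Cross-section area = 0.5 * 3.3 * 2 = 3.3
V = 3.3 * 4.9
V = 16.17
16.17 mm^3


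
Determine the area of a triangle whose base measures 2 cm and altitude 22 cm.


Shape: triangle
Base b = 2 cm, Height h = 22 cm
Formula: A = (1/2) * b * h
A = 0.5 * 2 * 22
A = 0.5 * 44
A = 22
22 cm^2


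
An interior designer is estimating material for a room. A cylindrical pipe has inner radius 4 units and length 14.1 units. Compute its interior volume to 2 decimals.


Shape: cylinder
Radius r = 4 units, Height h = 14.1 units
Formula: V = pi * r^2 * h
r^2 = 16
V = pi * 16 * 14.1
V = 225.6 * pi
V = 708.74
708.74 units^3


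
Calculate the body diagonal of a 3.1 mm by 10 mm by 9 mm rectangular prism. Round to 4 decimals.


Shape: rectangular box (space diagonal)
l = 3.1 mm, w = 10 mm, h = 9 mm
Visualize: the diagonal of the base, then a right triangle with that diagonal and the height.
Formula: d = sqrt(l^2 + w^2 + h^2)
l^2 + w^2 + h^2 = 9.61 + 100 + 81 = 190.61
d = sqrt(190.61)
d = 13.8062
13.8062 mm


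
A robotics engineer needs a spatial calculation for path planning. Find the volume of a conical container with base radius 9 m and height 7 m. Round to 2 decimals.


Shape: cone
Radius r = 9 m, Height h = 7 m
Formula: V = (1/3) * pi * r^2 * h
r^2 = 81
pi * r^2 * h = pi * 81 * 7 = 567 * pi
V = 567 * pi / 3
V = 593.76
593.76 m^3


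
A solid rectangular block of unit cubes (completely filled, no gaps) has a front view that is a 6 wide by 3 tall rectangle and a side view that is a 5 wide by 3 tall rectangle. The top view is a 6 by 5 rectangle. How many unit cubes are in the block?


Orthographic views of a solid rectangular block:
Front view 6 x 3 -> length = 6, height = 3
Side view 5 x 3 -> width = 5, height = 3 (consistent)
Top view 6 x 5 -> confirms length = 6, width = 5
The block is 6 x 5 x 3.
Total unit cubes = 6 * 5 * 3 = 90
90 unit cubes


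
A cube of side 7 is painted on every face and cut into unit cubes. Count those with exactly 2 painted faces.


Large cube: 7 x 7 x 7, cut into unit cubes.
n = 7, so n - 2 = 5
Cubes with 2 painted faces lie along the edges, excluding corners.
A cube has 12 edges; each contributes (n - 2) = 5 such cubes.
Count = 12 * 5 = 60
60 unit cubes


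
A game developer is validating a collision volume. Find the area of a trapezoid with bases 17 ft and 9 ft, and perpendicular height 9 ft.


Shape: trapezoid
Parallel sides a = 17 ft, b = 9 ft; Height h = 9 ft
Formula: A = (a + b) * h / 2
a + b = 17 + 9 = 26
A = 26 * 9 / 2
A = 234 / 2
A = 117
117 ft^2


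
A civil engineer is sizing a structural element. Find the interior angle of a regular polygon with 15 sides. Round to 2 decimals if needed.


Shape: regular pentadecagon (15 sides)
Formula: interior angle = (n - 2) * 180 / n
(n - 2) = 13
(n - 2) * 180 = 2340
angle = 2340 / 15
angle = 156
156 degrees


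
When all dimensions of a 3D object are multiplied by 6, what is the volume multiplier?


Linear scale factor k = 6
Rule: under a linear scaling by k, volumes scale by k^3.
k^3 = 6 * 6 * 6
k^3 = 36 * 6
k^3 = 216
Volume scales by a factor of 216.
216 (dimensionless)


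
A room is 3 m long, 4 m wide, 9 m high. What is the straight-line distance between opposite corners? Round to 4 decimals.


Shape: rectangular box (space diagonal)
l = 3 m, w = 4 m, h = 9 m
Visualize: the diagonal of the base, then a right triangle with that diagonal and the height.
Formula: d = sqrt(l^2 + w^2 + h^2)
l^2 + w^2 + h^2 = 9 + 16 + 81 = 106
d = sqrt(106)
d = 10.2956
10.2956 m


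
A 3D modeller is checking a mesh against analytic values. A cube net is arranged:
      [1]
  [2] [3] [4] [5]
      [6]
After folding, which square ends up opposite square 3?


Net: cross layout. Take square 3 as the base (bottom).
Fold the four squares in the horizontal row up around 3: 2 -> left, 4 -> right, 5 wraps to the top.
Fold 1 and 6 up from 3: 1 -> back, 6 -> front.
Opposite pairs are therefore: (1, 6), (2, 4), (3, 5).
Face 3 is opposite face 5.
face 5


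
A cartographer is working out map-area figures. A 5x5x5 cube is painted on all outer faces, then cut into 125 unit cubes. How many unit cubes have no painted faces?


Large cube: 5 x 5 x 5, cut into unit cubes.
n = 5, so n - 2 = 3
Unpainted cubes form the interior (n - 2)^3 block.
(n - 2)^3 = 3^3 = 27
27 unit cubes


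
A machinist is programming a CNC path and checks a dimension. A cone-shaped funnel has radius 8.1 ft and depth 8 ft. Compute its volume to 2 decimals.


Shape: cone
Radius r = 8.1 ft, Height h = 8 ft
Formula: V = (1/3) * pi * r^2 * h
r^2 = 65.61
pi * r^2 * h = pi * 65.61 * 8 = 524.88 * pi
V = 524.88 * pi / 3
V = 549.65
549.65 ft^3


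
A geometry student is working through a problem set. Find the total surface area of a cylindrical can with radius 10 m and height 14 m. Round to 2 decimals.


Shape: closed cylinder
Radius r = 10 m, Height h = 14 m
Formula: SA = 2*pi*r^2 + 2*pi*r*h = 2*pi*r*(r + h)
r + h = 24
2 * r * (r + h) = 2 * 10 * 24 = 480
SA = 480 * pi
SA = 1507.96
1507.96 m^2


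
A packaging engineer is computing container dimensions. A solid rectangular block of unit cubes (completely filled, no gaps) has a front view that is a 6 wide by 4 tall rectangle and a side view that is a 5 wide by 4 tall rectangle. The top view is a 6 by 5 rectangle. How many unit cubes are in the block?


Orthographic views of a solid rectangular block:
Front view 6 x 4 -> length = 6, height = 4
Side view 5 x 4 -> width = 5, height = 4 (consistent)
Top view 6 x 5 -> confirms length = 6, width = 5
The block is 6 x 5 x 4.
Total unit cubes = 6 * 5 * 4 = 120
120 unit cubes


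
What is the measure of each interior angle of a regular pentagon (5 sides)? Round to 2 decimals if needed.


Shape: regular pentagon (5 sides)
Formula: interior angle = (n - 2) * 180 / n
(n - 2) = 3
(n - 2) * 180 = 540
angle = 540 / 5
angle = 108
108 degrees


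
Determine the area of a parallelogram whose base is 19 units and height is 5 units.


Shape: parallelogram
Base b = 19 units, Height h = 5 units
Formula: A = b * h
A = 19 * 5
A = 95
95 units^2


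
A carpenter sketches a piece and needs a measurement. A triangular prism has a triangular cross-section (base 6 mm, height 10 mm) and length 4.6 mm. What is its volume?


Shape: triangular prism
Triangle base = 6 mm, triangle height = 10 mm, prism length L = 4.6 mm
Formula: V = (1/2 * b * h_tri) * L
Cross-section area = 0.5 * 6 * 10 = 30
V = 30 * 4.6
V = 138
138 mm^3


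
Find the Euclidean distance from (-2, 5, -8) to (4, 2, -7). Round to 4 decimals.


3D distance between two points
P1 = (-2, 5, -8), P2 = (4, 2, -7)
Formula: d = sqrt((x2-x1)^2 + (y2-y1)^2 + (z2-z1)^2)
dx = 4 - -2 = 6
dy = 2 - 5 = -3
dz = -7 - -8 = 1
dx^2 + dy^2 + dz^2 = 36 + 9 + 1 = 46
d = sqrt(46)
d = 6.7823
6.7823 units


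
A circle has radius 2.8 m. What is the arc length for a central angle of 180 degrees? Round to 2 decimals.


Shape: circular arc
Radius r = 2.8 m, Angle = 180 degrees
Formula: L = (angle/360) * 2 * pi * r
2 * pi * r = 5.6 * pi
L = (180/360) * 5.6 * pi
L = 2.8 * pi
L = 8.8
8.8 m


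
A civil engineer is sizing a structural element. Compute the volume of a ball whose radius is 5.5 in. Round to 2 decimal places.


Shape: sphere
Radius r = 5.5 in
Formula: V = (4/3) * pi * r^3
r^3 = 166.375
(4/3) * 166.375 = 221.833333
V = 221.833333 * pi
V = 696.91
696.91 in^3


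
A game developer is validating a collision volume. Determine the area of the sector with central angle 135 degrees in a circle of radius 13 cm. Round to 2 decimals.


Shape: circular sector
Radius r = 13 cm, Angle = 135 degrees
Formula: A = (angle/360) * pi * r^2
r^2 = 169
Fraction of circle = 135/360
A = (135/360) * pi * 169
A = 63.375 * pi
A = 199.1
199.1 cm^2


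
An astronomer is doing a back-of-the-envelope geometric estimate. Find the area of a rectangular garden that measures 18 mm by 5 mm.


Shape: rectangle
Length l = 18 mm, Width w = 5 mm
Formula: A = l * w
A = 18 * 5
A = 90
90 mm^2


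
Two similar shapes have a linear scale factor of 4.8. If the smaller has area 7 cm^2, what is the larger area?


Linear scale factor k = 4.8
Original area = 7 cm^2
Rule: under a linear scaling by k, areas scale by k^2.
k^2 = 4.8^2 = 23.04
New area = 7 * 23.04
New area = 161.28
161.28 cm^2


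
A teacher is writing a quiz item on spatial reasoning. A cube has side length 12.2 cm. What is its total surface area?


Shape: cube
Side s = 12.2 cm
A cube has 6 square faces.
Formula: SA = 6 * s^2
s^2 = 148.84
SA = 6 * 148.84
SA = 893.04
893.04 cm^2


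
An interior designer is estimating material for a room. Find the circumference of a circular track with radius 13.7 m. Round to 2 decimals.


Shape: circle
Radius r = 13.7 m
Formula: C = 2 * pi * r
C = 2 * pi * 13.7
C = 27.4 * pi
C = 86.08
86.08 m


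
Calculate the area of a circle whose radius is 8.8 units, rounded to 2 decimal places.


Shape: circle
Radius r = 8.8 units
Formula: A = pi * r^2
r^2 = 8.8^2 = 77.44
A = pi * 77.44
A = 243.28
243.28 units^2


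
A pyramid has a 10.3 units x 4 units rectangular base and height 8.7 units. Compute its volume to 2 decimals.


Shape: rectangular pyramid
Base: 10.3 units x 4 units, Height h = 8.7 units
Formula: V = (1/3) * base_area * h
base_area = 10.3 * 4 = 41.2
base_area * h = 41.2 * 8.7 = 358.44
V = 358.44 / 3
V = 119.48
119.48 units^3


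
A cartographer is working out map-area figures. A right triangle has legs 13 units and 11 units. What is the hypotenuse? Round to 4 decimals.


Shape: right triangle
Legs a = 13 units, b = 11 units
Formula: c = sqrt(a^2 + b^2)
a^2 = 169, b^2 = 121
a^2 + b^2 = 290
c = sqrt(290)
c = 17.0294
17.0294 units


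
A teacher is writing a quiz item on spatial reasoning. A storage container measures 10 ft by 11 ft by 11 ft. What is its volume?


Shape: rectangular prism
l = 10 ft, w = 11 ft, h = 11 ft
Formula: V = l * w * h
V = 10 * 11 * 11
V = 110 * 11
V = 1210
1210 ft^3


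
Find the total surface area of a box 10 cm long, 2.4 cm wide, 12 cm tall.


Shape: rectangular prism
l = 10 cm, w = 2.4 cm, h = 12 cm
Formula: SA = 2(lw + lh + wh)
lw = 24, lh = 120, wh = 28.8
lw + lh + wh = 172.8
SA = 2 * 172.8
SA = 345.6
345.6 cm^2


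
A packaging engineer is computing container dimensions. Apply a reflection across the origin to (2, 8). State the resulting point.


Transformation: reflection
Original point: (2, 8)
Rule for reflection through the origin: (x, y) -> (-x, -y)
Apply: (2, 8) -> (-2, -8)
(-2, -8)


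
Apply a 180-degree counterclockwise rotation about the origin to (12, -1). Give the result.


Transformation: rotation about the origin
Original point: (12, -1)
Rule for 180 deg: (x, y) -> (-x, -y)
Apply: (12, -1) -> (-12, 1)
(-12, 1)


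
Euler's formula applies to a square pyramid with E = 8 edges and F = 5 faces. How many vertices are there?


Polyhedron: square pyramid
Euler's formula for convex polyhedra: V - E + F = 2
Given: E = 8 edges and F = 5 faces
Solve for V:
V = 2 + E - F = 2 + 8 - 5 = 5
5 vertices


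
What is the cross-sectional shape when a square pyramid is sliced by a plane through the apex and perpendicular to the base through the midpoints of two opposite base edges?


Solid: square pyramid
Cutting plane: through the apex and perpendicular to the base through the midpoints of two opposite base edges
Visualize the intersection of the plane with the solid's surface.
The boundary of the cut region is a isosceles triangle.
isosceles triangle


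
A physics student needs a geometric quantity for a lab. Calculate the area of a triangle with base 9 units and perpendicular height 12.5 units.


Shape: triangle
Base b = 9 units, Height h = 12.5 units
Formula: A = (1/2) * b * h
A = 0.5 * 9 * 12.5
A = 0.5 * 112.5
A = 56.25
56.25 units^2


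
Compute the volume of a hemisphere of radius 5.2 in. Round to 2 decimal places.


Shape: hemisphere (half of a sphere)
Radius r = 5.2 in
Formula: V = (1/2) * (4/3) * pi * r^3 = (2/3) * pi * r^3
r^3 = 140.608
(2/3) * 140.608 = 93.738667
V = 93.738667 * pi
V = 294.49
294.49 in^3


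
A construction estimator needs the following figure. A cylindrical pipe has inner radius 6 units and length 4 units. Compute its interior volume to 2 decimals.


Shape: cylinder
Radius r = 6 units, Height h = 4 units
Formula: V = pi * r^2 * h
r^2 = 36
V = pi * 36 * 4
V = 144 * pi
V = 452.39
452.39 units^3


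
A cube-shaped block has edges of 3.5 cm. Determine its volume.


Shape: cube
Side s = 3.5 cm
Formula: V = s^3
V = 3.5 * 3.5 * 3.5
V = 12.25 * 3.5
V = 42.875
42.875 cm^3
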